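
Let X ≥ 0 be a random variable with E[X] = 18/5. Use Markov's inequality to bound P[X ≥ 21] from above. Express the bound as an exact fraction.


μ = E[X] = 18/5, a = 21.
Markov: P[X ≥ 21] ≤ μ/a = (18/5)/21 = 6/35.
Numerically: ≈ 0.1714.
(Since a = 21 > μ = 3.6000, the bound 6/35 is < 1 and informative.)

P[X ≥ 21] ≤ 6/35 ≈ 0.1714.


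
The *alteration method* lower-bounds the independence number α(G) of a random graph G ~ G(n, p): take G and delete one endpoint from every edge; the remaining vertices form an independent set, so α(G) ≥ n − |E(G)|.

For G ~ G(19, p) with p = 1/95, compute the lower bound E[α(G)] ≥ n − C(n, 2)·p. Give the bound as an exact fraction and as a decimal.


E[|E(G)|] = C(19, 2)·p = 171 · (1/95) = 9/5.
E[α(G)] ≥ n − E[|E(G)|] = 19 − 9/5 = 86/5.
Numerically: ≈ 17.200000.
(This is only a lower bound; the true E[α(G)] may be larger.)

E[α(G)] ≥ 86/5 ≈ 17.200000.


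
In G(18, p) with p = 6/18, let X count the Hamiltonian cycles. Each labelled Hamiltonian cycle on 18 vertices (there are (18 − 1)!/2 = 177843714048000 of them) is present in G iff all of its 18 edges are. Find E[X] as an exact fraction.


K_18 has (18 − 1)!/2 = 177843714048000 labelled Hamiltonian cycles.
For each such Hamiltonian cycle H, let X_H = 1 if all 18 edges of H are present in G. Then P[X_H = 1] = p^{18} = (1/3)^{18} = 1/387420489.
Summing the indicators: E[X] = Σ_H E[X_H] = 177843714048000 · p^{18} = 177843714048000 · 1/387420489 = 243955712000/531441.
Numerically: E[X] ≈ 4.59e+05.

E[X] = 177843714048000 · (1/3)^{18} = 243955712000/531441 ≈ 4.59e+05.


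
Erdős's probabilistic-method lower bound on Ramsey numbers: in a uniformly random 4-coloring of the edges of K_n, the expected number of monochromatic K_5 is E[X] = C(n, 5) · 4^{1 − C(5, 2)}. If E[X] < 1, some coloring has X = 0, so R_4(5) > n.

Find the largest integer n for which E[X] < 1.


We need C(n, 5) · 4^{1 − 10} < 1, i.e. C(n, 5) < 4^{10 − 1} = 262144.
Check values of n near the boundary:
  n = 32: C(32, 5) = 201376; 201376 < 262144? YES
  n = 33: C(33, 5) = 237336; 237336 < 262144? YES
  n = 34: C(34, 5) = 278256; 278256 < 262144? NO
The largest n with C(n, 5) < 262144 is n = 33 (where E[X] = 29667/32768 ≈ 0.9053650). Hence R_4(5) > 33, i.e. R_4(5) ≥ 34.

Largest n = 33; hence R_4(5) > 33.


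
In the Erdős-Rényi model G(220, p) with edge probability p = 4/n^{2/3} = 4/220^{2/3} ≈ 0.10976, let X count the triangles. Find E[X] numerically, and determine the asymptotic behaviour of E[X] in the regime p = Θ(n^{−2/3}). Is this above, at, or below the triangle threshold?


Number of potential triangles: C(220, 3) = 1750540.
Each occurs with probability p³ ≈ (0.10976)³ ≈ 1.32231405e-03.
By linearity: E[X] = C(220, 3)·p³ ≈ 1750540 · 1.32231405e-03 ≈ 2314.763636.
Since α = 2/3 < 1, p = c/n^{2/3} ≫ 1/n is above the triangle threshold p ~ 1/n. Asymptotically E[X] ~ (c³/6)·n^{3(1−α)} = (4³/6)·n^{1} → ∞; triangles are abundant w.h.p.

E[X] ≈ 2314.763636; in regime p = Θ(1/n^{2/3}) E[X] diverges (above the triangle threshold p ~ 1/n).


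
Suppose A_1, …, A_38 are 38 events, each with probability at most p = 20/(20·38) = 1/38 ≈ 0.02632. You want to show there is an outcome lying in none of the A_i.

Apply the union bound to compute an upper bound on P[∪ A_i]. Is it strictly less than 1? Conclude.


Union bound: P[∪_{i=1}^{38} A_i] ≤ Σ_i P[A_i] ≤ 38·p = 38·(1/38) = 1.
Numerically: 1 ≈ 1.00000.
Is 1 < 1? NO.
Since the bound 1 is ≥ 1, the union bound is uninformative here; it does NOT by itself certify existence.

38·p = 1 ≈ 1.00000; existence NOT certified by the union bound.


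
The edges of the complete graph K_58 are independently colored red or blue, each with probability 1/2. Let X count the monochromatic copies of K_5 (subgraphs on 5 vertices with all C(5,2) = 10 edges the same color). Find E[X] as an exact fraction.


Let X = Σ_S X_S over the C(58, 5) = 4582116 subsets S of size 5, where X_S = 1 if the K_5 on S is monochromatic.
For a fixed S, the K_5 on S has C(5, 2) = 10 edges. P[all 10 edges red] = (1/2)^10, and likewise for blue, so P[monochromatic] = 2·(1/2)^10 = 2^{1 − 10} = 1/512.
By linearity: E[X] = C(58, 5) · 2^{1 − 10} = 4582116 · 1/512 = 1145529/128.
Numerically: E[X] ≈ 8949.4453.

E[X] = C(58,5)·2^(1−C(5,2)) = 1145529/128 ≈ 8949.4453.


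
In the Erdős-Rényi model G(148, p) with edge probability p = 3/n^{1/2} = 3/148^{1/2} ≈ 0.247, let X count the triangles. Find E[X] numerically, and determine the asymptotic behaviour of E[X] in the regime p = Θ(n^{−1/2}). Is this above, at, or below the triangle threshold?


Number of potential triangles: C(148, 3) = 529396.
Each occurs with probability p³ ≈ (0.247)³ ≈ 1.49959e-02.
By linearity: E[X] = C(148, 3)·p³ ≈ 529396 · 1.49959e-02 ≈ 7938.745.
Since α = 1/2 < 1, p = c/n^{1/2} ≫ 1/n is above the triangle threshold p ~ 1/n. Asymptotically E[X] ~ (c³/6)·n^{3(1−α)} = (3³/6)·n^{1.5} → ∞; triangles are abundant w.h.p.

E[X] ≈ 7938.745; in regime p = Θ(1/n^{1/2}) E[X] diverges (above the triangle threshold p ~ 1/n).


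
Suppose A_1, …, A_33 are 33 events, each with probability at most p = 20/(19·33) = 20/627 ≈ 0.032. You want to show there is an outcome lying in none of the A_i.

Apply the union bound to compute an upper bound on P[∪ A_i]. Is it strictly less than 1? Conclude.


Union bound: P[∪_{i=1}^{33} A_i] ≤ Σ_i P[A_i] ≤ 33·p = 33·(20/627) = 20/19.
Numerically: 20/19 ≈ 1.053.
Is 20/19 < 1? NO.
Since the bound 20/19 is ≥ 1, the union bound is uninformative here; it does NOT by itself certify existence.

33·p = 20/19 ≈ 1.053; existence NOT certified by the union bound.


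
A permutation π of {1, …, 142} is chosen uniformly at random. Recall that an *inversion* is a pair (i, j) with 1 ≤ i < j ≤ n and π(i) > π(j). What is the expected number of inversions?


Write X = Σ X_I over the C(142, 2) = 10011 pairs i < j, with X_I the indicator of one inversion.
There are 10011 indicators.
For each fixed pair i < j, the values π(i) and π(j) are two distinct elements of {1, …, 142} in uniformly random order; by symmetry P[π(i) > π(j)] = 1/2.
By linearity: E[X] = 10011 · (1/2) = C(142, 2) · (1/2) = 10011/2 = 10011/2 ≈ 5005.500000.

E[X] = 10011/2 = 5005.500000.


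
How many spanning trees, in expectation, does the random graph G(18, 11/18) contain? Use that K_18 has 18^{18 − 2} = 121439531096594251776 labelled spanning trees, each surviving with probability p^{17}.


K_18 has 18^{18 − 2} = 121439531096594251776 labelled spanning trees.
For each such spanning tree H, let X_H = 1 if all 17 edges of H are present in G. Then P[X_H = 1] = p^{17} = (11/18)^{17} = 505447028499293771/2185911559738696531968.
Summing the indicators: E[X] = Σ_H E[X_H] = 121439531096594251776 · p^{17} = 121439531096594251776 · 505447028499293771/2185911559738696531968 = 505447028499293771/18.
Numerically: E[X] ≈ 2.808e+16.

E[X] = 121439531096594251776 · (11/18)^{17} = 505447028499293771/18 ≈ 2.808e+16.


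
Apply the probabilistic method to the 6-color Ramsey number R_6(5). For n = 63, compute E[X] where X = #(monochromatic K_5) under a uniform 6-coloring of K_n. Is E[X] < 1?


E[X] = C(63, 5) · 6^{1 − 10} = 7028847 · 6^{−9} = 7028847/10077696.
As a reduced fraction: E[X] = 780983/1119744 ≈ 0.697466.
Is E[X] < 1? YES.
Since E[X] < 1, there exists a 6-coloring of K_{63} with no monochromatic K_5; hence R_6(5) > 63.

E[X] = 780983/1119744 ≈ 0.697466; E[X] < 1, so R_6(5) > 63.


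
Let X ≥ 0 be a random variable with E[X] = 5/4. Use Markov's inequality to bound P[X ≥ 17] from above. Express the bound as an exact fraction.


μ = E[X] = 5/4, a = 17.
Markov: P[X ≥ 17] ≤ μ/a = (5/4)/17 = 5/68.
Numerically: ≈ 0.0735.
(Since a = 17 > μ = 1.2500, the bound 5/68 is < 1 and informative.)

P[X ≥ 17] ≤ 5/68 ≈ 0.0735.


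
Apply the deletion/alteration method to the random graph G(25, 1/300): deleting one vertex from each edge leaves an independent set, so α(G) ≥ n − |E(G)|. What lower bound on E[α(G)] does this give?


E[|E(G)|] = C(25, 2)·p = 300 · (1/300) = 1.
E[α(G)] ≥ n − E[|E(G)|] = 25 − 1 = 24.
Numerically: ≈ 24.000.
(This is only a lower bound; the true E[α(G)] may be larger.)

E[α(G)] ≥ 24 ≈ 24.000.


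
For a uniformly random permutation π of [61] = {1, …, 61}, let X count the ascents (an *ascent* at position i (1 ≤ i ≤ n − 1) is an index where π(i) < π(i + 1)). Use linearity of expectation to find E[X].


Write X = Σ X_I over i = 1, …, 60, with X_I the indicator of one ascent.
There are 60 indicators.
For each fixed i, the pair (π(i), π(i+1)) is a uniformly random ordered pair of distinct values from {1, …, 61}; by symmetry P[π(i) < π(i+1)] = 1/2.
By linearity: E[X] = 60 · (1/2) = (61 − 1) · (1/2) = 30 ≈ 30.0000.

E[X] = 30 = 30.0000.


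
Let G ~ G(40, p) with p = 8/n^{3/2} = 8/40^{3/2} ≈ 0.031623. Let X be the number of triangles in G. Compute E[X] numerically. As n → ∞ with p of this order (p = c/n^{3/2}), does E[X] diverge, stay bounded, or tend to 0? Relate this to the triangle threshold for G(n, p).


Number of potential triangles: C(40, 3) = 9880.
Each occurs with probability p³ ≈ (0.031623)³ ≈ 3.1622777e-05.
By linearity: E[X] = C(40, 3)·p³ ≈ 9880 · 3.1622777e-05 ≈ 0.31243.
Since α = 3/2 > 1, p = c/n^{3/2} = o(1/n) is below the triangle threshold p ~ 1/n. Asymptotically E[X] ~ (c³/6)·n^{3(1−α)} = (8³/6)·n^{-1.5} → 0, so by Markov's inequality G has no triangles w.h.p.

E[X] ≈ 0.31243; in regime p = Θ(1/n^{3/2}) E[X] tends to 0 (below the triangle threshold p ~ 1/n).


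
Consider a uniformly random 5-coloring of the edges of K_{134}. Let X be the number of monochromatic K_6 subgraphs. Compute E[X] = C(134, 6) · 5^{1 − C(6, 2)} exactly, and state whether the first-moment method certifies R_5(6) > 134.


E[X] = C(134, 6) · 5^{1 − 15} = 7177979809 · 5^{−14} = 7177979809/6103515625.
As a reduced fraction: E[X] = 7177979809/6103515625 ≈ 1.176.
Is E[X] < 1? NO.
Since E[X] ≥ 1, the first-moment bound is inconclusive at n = 134; it does NOT by itself certify R_5(6) > 134.

E[X] = 7177979809/6103515625 ≈ 1.176; E[X] ≥ 1; first-moment method inconclusive here.


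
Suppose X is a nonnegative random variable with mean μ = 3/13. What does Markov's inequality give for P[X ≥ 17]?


μ = E[X] = 3/13, a = 17.
Markov: P[X ≥ 17] ≤ μ/a = (3/13)/17 = 3/221.
Numerically: ≈ 0.014.
(Since a = 17 > μ = 0.231, the bound 3/221 is < 1 and informative.)

P[X ≥ 17] ≤ 3/221 ≈ 0.014.


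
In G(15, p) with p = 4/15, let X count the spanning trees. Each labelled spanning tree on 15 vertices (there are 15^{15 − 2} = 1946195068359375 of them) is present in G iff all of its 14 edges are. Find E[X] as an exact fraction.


K_15 has 15^{15 − 2} = 1946195068359375 labelled spanning trees.
For each such spanning tree H, let X_H = 1 if all 14 edges of H are present in G. Then P[X_H = 1] = p^{14} = (4/15)^{14} = 268435456/29192926025390625.
Summing the indicators: E[X] = Σ_H E[X_H] = 1946195068359375 · p^{14} = 1946195068359375 · 268435456/29192926025390625 = 268435456/15.
Numerically: E[X] ≈ 1.7896e+07.

E[X] = 1946195068359375 · (4/15)^{14} = 268435456/15 ≈ 1.7896e+07.


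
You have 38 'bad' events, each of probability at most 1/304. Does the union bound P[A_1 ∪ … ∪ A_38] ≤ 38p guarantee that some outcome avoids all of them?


Union bound: P[∪_{i=1}^{38} A_i] ≤ Σ_i P[A_i] ≤ 38·p = 38·(1/304) = 1/8.
Numerically: 1/8 ≈ 0.12500.
Is 1/8 < 1? YES.
Since P[∪ A_i] ≤ 1/8 < 1, the complement has P[∩ A_i^c] ≥ 1 − 1/8 = 7/8 > 0, so some outcome avoids every A_i.

38·p = 1/8 ≈ 0.12500; existence CERTIFIED by the union bound.


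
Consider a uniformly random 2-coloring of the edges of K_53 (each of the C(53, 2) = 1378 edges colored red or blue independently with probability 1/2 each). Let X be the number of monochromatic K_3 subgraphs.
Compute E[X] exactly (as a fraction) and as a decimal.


Let X = Σ_S X_S over the C(53, 3) = 23426 subsets S of size 3, where X_S = 1 if the K_3 on S is monochromatic.
For a fixed S, the K_3 on S has C(3, 2) = 3 edges. P[all 3 edges red] = (1/2)^3, and likewise for blue, so P[monochromatic] = 2·(1/2)^3 = 2^{1 − 3} = 1/4.
Summing: E[X] = C(53, 3) · 2^{1 − 3} = 23426 · 1/4 = 11713/2.
Numerically: E[X] ≈ 5856.50000.

E[X] = C(53,3)·2^(1−C(3,2)) = 11713/2 ≈ 5856.50000.


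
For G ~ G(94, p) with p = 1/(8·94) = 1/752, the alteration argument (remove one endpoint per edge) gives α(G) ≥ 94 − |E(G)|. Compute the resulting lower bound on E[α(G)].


E[|E(G)|] = C(94, 2)·p = 4371 · (1/752) = 93/16.
E[α(G)] ≥ n − E[|E(G)|] = 94 − 93/16 = 1411/16.
Numerically: ≈ 88.1875.
(This is only a lower bound; the true E[α(G)] may be larger.)

E[α(G)] ≥ 1411/16 ≈ 88.1875.


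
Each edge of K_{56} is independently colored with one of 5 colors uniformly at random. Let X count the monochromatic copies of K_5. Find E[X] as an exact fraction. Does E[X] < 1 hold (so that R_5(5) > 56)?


E[X] = C(56, 5) · 5^{1 − 10} = 3819816 · 5^{−9} = 3819816/1953125.
As a reduced fraction: E[X] = 3819816/1953125 ≈ 1.9557458.
Is E[X] < 1? NO.
Since E[X] ≥ 1, the first-moment bound is inconclusive at n = 56; it does NOT by itself certify R_5(5) > 56.

E[X] = 3819816/1953125 ≈ 1.9557458; E[X] ≥ 1; first-moment method inconclusive here.


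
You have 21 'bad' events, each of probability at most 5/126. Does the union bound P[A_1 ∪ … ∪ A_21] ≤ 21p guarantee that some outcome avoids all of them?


Union bound: P[∪_{i=1}^{21} A_i] ≤ Σ_i P[A_i] ≤ 21·p = 21·(5/126) = 5/6.
Numerically: 5/6 ≈ 0.833333.
Is 5/6 < 1? YES.
Since P[∪ A_i] ≤ 5/6 < 1, the complement has P[∩ A_i^c] ≥ 1 − 5/6 = 1/6 > 0, so some outcome avoids every A_i.

21·p = 5/6 ≈ 0.833333; existence CERTIFIED by the union bound.


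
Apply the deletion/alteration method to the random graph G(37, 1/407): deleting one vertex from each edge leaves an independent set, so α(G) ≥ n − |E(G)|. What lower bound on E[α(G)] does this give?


E[|E(G)|] = C(37, 2)·p = 666 · (1/407) = 18/11.
E[α(G)] ≥ n − E[|E(G)|] = 37 − 18/11 = 389/11.
Numerically: ≈ 35.364.
(This is only a lower bound; the true E[α(G)] may be larger.)

E[α(G)] ≥ 389/11 ≈ 35.364.


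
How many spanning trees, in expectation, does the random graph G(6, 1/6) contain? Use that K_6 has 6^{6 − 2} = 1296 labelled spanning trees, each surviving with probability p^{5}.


K_6 has 6^{6 − 2} = 1296 labelled spanning trees.
For each such spanning tree H, let X_H = 1 if all 5 edges of H are present in G. Then P[X_H = 1] = p^{5} = (1/6)^{5} = 1/7776.
Summing the indicators: E[X] = Σ_H E[X_H] = 1296 · p^{5} = 1296 · 1/7776 = 1/6.
Numerically: E[X] ≈ 0.166667.

E[X] = 1296 · (1/6)^{5} = 1/6 ≈ 0.166667.


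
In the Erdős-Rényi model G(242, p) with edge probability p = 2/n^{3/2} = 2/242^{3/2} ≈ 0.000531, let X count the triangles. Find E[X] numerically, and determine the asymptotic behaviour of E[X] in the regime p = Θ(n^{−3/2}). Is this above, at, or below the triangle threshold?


Number of potential triangles: C(242, 3) = 2332880.
Each occurs with probability p³ ≈ (0.000531)³ ≈ 1.49941e-10.
By linearity: E[X] = C(242, 3)·p³ ≈ 2332880 · 1.49941e-10 ≈ 0.000.
Since α = 3/2 > 1, p = c/n^{3/2} = o(1/n) is below the triangle threshold p ~ 1/n. Asymptotically E[X] ~ (c³/6)·n^{3(1−α)} = (2³/6)·n^{-1.5} → 0, so by Markov's inequality G has no triangles w.h.p.

E[X] ≈ 0.000; in regime p = Θ(1/n^{3/2}) E[X] tends to 0 (below the triangle threshold p ~ 1/n).


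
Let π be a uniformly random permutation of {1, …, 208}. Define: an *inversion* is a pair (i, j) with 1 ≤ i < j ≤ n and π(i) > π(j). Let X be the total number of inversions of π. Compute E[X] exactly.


Write X = Σ X_I over the C(208, 2) = 21528 pairs i < j, with X_I the indicator of one inversion.
There are 21528 indicators.
For each fixed pair i < j, the values π(i) and π(j) are two distinct elements of {1, …, 208} in uniformly random order; by symmetry P[π(i) > π(j)] = 1/2.
By linearity: E[X] = 21528 · (1/2) = C(208, 2) · (1/2) = 21528/2 = 10764 ≈ 10764.000.

E[X] = 10764 = 10764.000.


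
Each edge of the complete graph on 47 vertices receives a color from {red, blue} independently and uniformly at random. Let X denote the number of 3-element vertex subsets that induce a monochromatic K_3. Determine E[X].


Let X = Σ_S X_S over the C(47, 3) = 16215 subsets S of size 3, where X_S = 1 if the K_3 on S is monochromatic.
For a fixed S, the K_3 on S has C(3, 2) = 3 edges. P[all 3 edges red] = (1/2)^3, and likewise for blue, so P[monochromatic] = 2·(1/2)^3 = 2^{1 − 3} = 1/4.
Summing: E[X] = C(47, 3) · 2^{1 − 3} = 16215 · 1/4 = 16215/4.
Numerically: E[X] ≈ 4053.750000.

E[X] = C(47,3)·2^(1−C(3,2)) = 16215/4 ≈ 4053.750000.


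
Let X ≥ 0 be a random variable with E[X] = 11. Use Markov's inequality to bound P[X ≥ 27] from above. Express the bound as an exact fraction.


μ = E[X] = 11, a = 27.
Markov: P[X ≥ 27] ≤ μ/a = (11)/27 = 11/27.
Numerically: ≈ 0.40741.
(Since a = 27 > μ = 11.00000, the bound 11/27 is < 1 and informative.)

P[X ≥ 27] ≤ 11/27 ≈ 0.40741.


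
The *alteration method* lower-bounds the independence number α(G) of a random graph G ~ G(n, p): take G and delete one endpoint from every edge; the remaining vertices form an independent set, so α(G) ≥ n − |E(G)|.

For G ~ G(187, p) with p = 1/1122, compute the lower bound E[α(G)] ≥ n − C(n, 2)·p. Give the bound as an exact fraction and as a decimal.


E[|E(G)|] = C(187, 2)·p = 17391 · (1/1122) = 31/2.
E[α(G)] ≥ n − E[|E(G)|] = 187 − 31/2 = 343/2.
Numerically: ≈ 171.500000.
(This is only a lower bound; the true E[α(G)] may be larger.)

E[α(G)] ≥ 343/2 ≈ 171.500000.


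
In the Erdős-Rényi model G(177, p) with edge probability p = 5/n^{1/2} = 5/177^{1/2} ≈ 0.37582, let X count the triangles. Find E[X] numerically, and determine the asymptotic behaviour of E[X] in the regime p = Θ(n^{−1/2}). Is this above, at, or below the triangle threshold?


Number of potential triangles: C(177, 3) = 908600.
Each occurs with probability p³ ≈ (0.37582)³ ≈ 5.3082347e-02.
By linearity: E[X] = C(177, 3)·p³ ≈ 908600 · 5.3082347e-02 ≈ 48230.62013.
Since α = 1/2 < 1, p = c/n^{1/2} ≫ 1/n is above the triangle threshold p ~ 1/n. Asymptotically E[X] ~ (c³/6)·n^{3(1−α)} = (5³/6)·n^{1.5} → ∞; triangles are abundant w.h.p.

E[X] ≈ 48230.62013; in regime p = Θ(1/n^{1/2}) E[X] diverges (above the triangle threshold p ~ 1/n).


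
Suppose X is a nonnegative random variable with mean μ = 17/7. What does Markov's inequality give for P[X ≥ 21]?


μ = E[X] = 17/7, a = 21.
Markov: P[X ≥ 21] ≤ μ/a = (17/7)/21 = 17/147.
Numerically: ≈ 0.116.
(Since a = 21 > μ = 2.429, the bound 17/147 is < 1 and informative.)

P[X ≥ 21] ≤ 17/147 ≈ 0.116.


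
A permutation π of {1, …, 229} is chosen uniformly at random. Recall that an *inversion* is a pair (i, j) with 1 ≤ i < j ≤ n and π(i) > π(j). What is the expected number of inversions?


Write X = Σ X_I over the C(229, 2) = 26106 pairs i < j, with X_I the indicator of one inversion.
There are 26106 indicators.
For each fixed pair i < j, the values π(i) and π(j) are two distinct elements of {1, …, 229} in uniformly random order; by symmetry P[π(i) > π(j)] = 1/2.
By linearity: E[X] = 26106 · (1/2) = C(229, 2) · (1/2) = 26106/2 = 13053 ≈ 13053.0000.

E[X] = 13053 = 13053.0000.


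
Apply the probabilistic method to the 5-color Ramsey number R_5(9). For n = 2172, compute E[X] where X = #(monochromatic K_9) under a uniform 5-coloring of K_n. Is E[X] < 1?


E[X] = C(2172, 9) · 5^{1 − 36} = 2915866900084148060642020 · 5^{−35} = 2915866900084148060642020/2910383045673370361328125.
As a reduced fraction: E[X] = 583173380016829612128404/582076609134674072265625 ≈ 1.002.
Is E[X] < 1? NO.
Since E[X] ≥ 1, the first-moment bound is inconclusive at n = 2172; it does NOT by itself certify R_5(9) > 2172.

E[X] = 583173380016829612128404/582076609134674072265625 ≈ 1.002; E[X] ≥ 1; first-moment method inconclusive here.


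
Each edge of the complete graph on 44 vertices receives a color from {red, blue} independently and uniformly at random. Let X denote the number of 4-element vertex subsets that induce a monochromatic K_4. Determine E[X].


Let X = Σ_S X_S over the C(44, 4) = 135751 subsets S of size 4, where X_S = 1 if the K_4 on S is monochromatic.
For a fixed S, the K_4 on S has C(4, 2) = 6 edges. P[all 6 edges red] = (1/2)^6, and likewise for blue, so P[monochromatic] = 2·(1/2)^6 = 2^{1 − 6} = 1/32.
Summing: E[X] = C(44, 4) · 2^{1 − 6} = 135751 · 1/32 = 135751/32.
Numerically: E[X] ≈ 4242.2188.

E[X] = C(44,4)·2^(1−C(4,2)) = 135751/32 ≈ 4242.2188.


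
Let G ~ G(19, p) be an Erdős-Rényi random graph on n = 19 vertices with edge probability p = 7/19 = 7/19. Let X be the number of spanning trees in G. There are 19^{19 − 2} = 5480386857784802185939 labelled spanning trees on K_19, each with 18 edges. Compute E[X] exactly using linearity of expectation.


K_19 has 19^{19 − 2} = 5480386857784802185939 labelled spanning trees.
For each such spanning tree H, let X_H = 1 if all 18 edges of H are present in G. Then P[X_H = 1] = p^{18} = (7/19)^{18} = 1628413597910449/104127350297911241532841.
Summing the indicators: E[X] = Σ_H E[X_H] = 5480386857784802185939 · p^{18} = 5480386857784802185939 · 1628413597910449/104127350297911241532841 = 1628413597910449/19.
Numerically: E[X] ≈ 8.5706e+13.

E[X] = 5480386857784802185939 · (7/19)^{18} = 1628413597910449/19 ≈ 8.5706e+13.


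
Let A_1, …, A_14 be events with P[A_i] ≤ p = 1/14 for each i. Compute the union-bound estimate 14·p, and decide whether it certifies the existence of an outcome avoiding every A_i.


Union bound: P[∪_{i=1}^{14} A_i] ≤ Σ_i P[A_i] ≤ 14·p = 14·(1/14) = 1.
Numerically: 1 ≈ 1.0000000.
Is 1 < 1? NO.
Since the bound 1 is ≥ 1, the union bound is uninformative here; it does NOT by itself certify existence.

14·p = 1 ≈ 1.0000000; existence NOT certified by the union bound.


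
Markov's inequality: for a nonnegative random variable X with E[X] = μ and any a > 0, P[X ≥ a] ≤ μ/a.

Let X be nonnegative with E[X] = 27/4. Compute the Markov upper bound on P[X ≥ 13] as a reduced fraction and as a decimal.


μ = E[X] = 27/4, a = 13.
Markov: P[X ≥ 13] ≤ μ/a = (27/4)/13 = 27/52.
Numerically: ≈ 0.51923.
(Since a = 13 > μ = 6.75000, the bound 27/52 is < 1 and informative.)

P[X ≥ 13] ≤ 27/52 ≈ 0.51923.


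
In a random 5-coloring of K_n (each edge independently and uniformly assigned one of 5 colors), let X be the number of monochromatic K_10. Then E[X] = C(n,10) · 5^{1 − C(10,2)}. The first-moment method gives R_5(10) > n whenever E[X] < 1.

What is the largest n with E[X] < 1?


We need C(n, 10) · 5^{1 − 45} < 1, i.e. C(n, 10) < 5^{45 − 1} = 5684341886080801486968994140625.
Check values of n near the boundary:
  n = 5391: C(5391, 10) = 5666344714787188828795213697883; 5666344714787188828795213697883 < 5684341886080801486968994140625? YES
  n = 5392: C(5392, 10) = 5676873040158402483252283957448; 5676873040158402483252283957448 < 5684341886080801486968994140625? YES
  n = 5393: C(5393, 10) = 5687418968154238267170642278008; 5687418968154238267170642278008 < 5684341886080801486968994140625? NO
The largest n with C(n, 10) < 5684341886080801486968994140625 is n = 5392 (where E[X] = 5676873040158402483252283957448/5684341886080801486968994140625 ≈ 0.99869). Hence R_5(10) > 5392, i.e. R_5(10) ≥ 5393.

Largest n = 5392; hence R_5(10) > 5392.


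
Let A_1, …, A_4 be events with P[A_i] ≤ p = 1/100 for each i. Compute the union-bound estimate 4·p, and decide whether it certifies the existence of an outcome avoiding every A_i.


Union bound: P[∪_{i=1}^{4} A_i] ≤ Σ_i P[A_i] ≤ 4·p = 4·(1/100) = 1/25.
Numerically: 1/25 ≈ 0.04000.
Is 1/25 < 1? YES.
Since P[∪ A_i] ≤ 1/25 < 1, the complement has P[∩ A_i^c] ≥ 1 − 1/25 = 24/25 > 0, so some outcome avoids every A_i.

4·p = 1/25 ≈ 0.04000; existence CERTIFIED by the union bound.


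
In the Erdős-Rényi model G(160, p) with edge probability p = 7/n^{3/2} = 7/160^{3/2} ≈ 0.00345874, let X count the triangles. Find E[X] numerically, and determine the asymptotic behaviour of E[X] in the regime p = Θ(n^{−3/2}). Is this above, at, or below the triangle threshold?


Number of potential triangles: C(160, 3) = 669920.
Each occurs with probability p³ ≈ (0.00345874)³ ≈ 4.13765426e-08.
By linearity: E[X] = C(160, 3)·p³ ≈ 669920 · 4.13765426e-08 ≈ 0.027719.
Since α = 3/2 > 1, p = c/n^{3/2} = o(1/n) is below the triangle threshold p ~ 1/n. Asymptotically E[X] ~ (c³/6)·n^{3(1−α)} = (7³/6)·n^{-1.5} → 0, so by Markov's inequality G has no triangles w.h.p.

E[X] ≈ 0.027719; in regime p = Θ(1/n^{3/2}) E[X] tends to 0 (below the triangle threshold p ~ 1/n).


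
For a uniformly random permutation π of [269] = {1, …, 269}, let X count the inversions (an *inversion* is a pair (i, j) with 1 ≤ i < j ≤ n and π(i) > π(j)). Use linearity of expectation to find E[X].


Write X = Σ X_I over the C(269, 2) = 36046 pairs i < j, with X_I the indicator of one inversion.
There are 36046 indicators.
For each fixed pair i < j, the values π(i) and π(j) are two distinct elements of {1, …, 269} in uniformly random order; by symmetry P[π(i) > π(j)] = 1/2.
By linearity: E[X] = 36046 · (1/2) = C(269, 2) · (1/2) = 36046/2 = 18023 ≈ 18023.00000.

E[X] = 18023 = 18023.00000.


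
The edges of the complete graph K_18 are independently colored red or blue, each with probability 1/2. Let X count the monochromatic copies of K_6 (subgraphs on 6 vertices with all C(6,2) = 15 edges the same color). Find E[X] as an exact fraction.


Let X = Σ_S X_S over the C(18, 6) = 18564 subsets S of size 6, where X_S = 1 if the K_6 on S is monochromatic.
For a fixed S, the K_6 on S has C(6, 2) = 15 edges. P[all 15 edges red] = (1/2)^15, and likewise for blue, so P[monochromatic] = 2·(1/2)^15 = 2^{1 − 15} = 1/16384.
Summing: E[X] = C(18, 6) · 2^{1 − 15} = 18564 · 1/16384 = 4641/4096.
Numerically: E[X] ≈ 1.133057.

E[X] = C(18,6)·2^(1−C(6,2)) = 4641/4096 ≈ 1.133057.


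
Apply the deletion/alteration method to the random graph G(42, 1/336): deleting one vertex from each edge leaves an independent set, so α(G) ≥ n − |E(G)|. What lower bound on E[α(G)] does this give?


E[|E(G)|] = C(42, 2)·p = 861 · (1/336) = 41/16.
E[α(G)] ≥ n − E[|E(G)|] = 42 − 41/16 = 631/16.
Numerically: ≈ 39.438.
(This is only a lower bound; the true E[α(G)] may be larger.)

E[α(G)] ≥ 631/16 ≈ 39.438.


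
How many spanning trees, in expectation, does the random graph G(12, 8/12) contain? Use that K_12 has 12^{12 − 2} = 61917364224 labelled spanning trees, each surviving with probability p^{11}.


K_12 has 12^{12 − 2} = 61917364224 labelled spanning trees.
For each such spanning tree H, let X_H = 1 if all 11 edges of H are present in G. Then P[X_H = 1] = p^{11} = (2/3)^{11} = 2048/177147.
By linearity: E[X] = Σ_H E[X_H] = 61917364224 · p^{11} = 61917364224 · 2048/177147 = 2147483648/3.
Numerically: E[X] ≈ 7.16e+08.

E[X] = 61917364224 · (2/3)^{11} = 2147483648/3 ≈ 7.16e+08.


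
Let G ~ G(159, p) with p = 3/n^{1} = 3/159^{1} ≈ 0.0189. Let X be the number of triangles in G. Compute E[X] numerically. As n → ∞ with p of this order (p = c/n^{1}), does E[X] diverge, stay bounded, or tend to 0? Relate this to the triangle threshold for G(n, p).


Number of potential triangles: C(159, 3) = 657359.
Each occurs with probability p³ ≈ (0.0189)³ ≈ 6.71695e-06.
By linearity: E[X] = C(159, 3)·p³ ≈ 657359 · 6.71695e-06 ≈ 4.415.
Here α = 1, so p = 3/n is exactly at the triangle threshold p ~ 1/n. Asymptotically E[X] → c³/6 = 3³/6 = 9/2 ≈ 4.500, a bounded constant. In this regime the triangle count is asymptotically Poisson(c³/6).

E[X] ≈ 4.415; in regime p = Θ(1/n^{1}) E[X] stays bounded (at the triangle threshold p ~ 1/n).


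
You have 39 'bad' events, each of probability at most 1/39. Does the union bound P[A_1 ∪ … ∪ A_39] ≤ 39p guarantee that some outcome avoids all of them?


Union bound: P[∪_{i=1}^{39} A_i] ≤ Σ_i P[A_i] ≤ 39·p = 39·(1/39) = 1.
Numerically: 1 ≈ 1.00000.
Is 1 < 1? NO.
Since the bound 1 is ≥ 1, the union bound is uninformative here; it does NOT by itself certify existence.

39·p = 1 ≈ 1.00000; existence NOT certified by the union bound.


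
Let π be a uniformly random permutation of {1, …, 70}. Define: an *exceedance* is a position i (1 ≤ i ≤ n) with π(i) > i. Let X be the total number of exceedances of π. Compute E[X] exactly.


Write X = Σ_{i=1}^{70} X_i, where X_i = 1_{π(i) > i}.
For each fixed i, π(i) is uniform over {1, …, 70} (marginal of a uniform permutation), so P[π(i) > i] = (n − i)/n. Summing: Σ_{i=1}^{70} (n − i)/n = (0 + 1 + … + 69)/70 = 70(70 − 1)/(2·70) = (70 − 1)/2.
Hence E[X] = Σ_{i=1}^{70} (70 − i)/70 = 69/2 ≈ 34.50000.

E[X] = 69/2 = 34.50000.


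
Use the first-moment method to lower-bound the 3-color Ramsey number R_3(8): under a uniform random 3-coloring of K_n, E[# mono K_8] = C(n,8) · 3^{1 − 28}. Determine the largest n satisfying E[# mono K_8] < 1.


We need C(n, 8) · 3^{1 − 28} < 1, i.e. C(n, 8) < 3^{28 − 1} = 7625597484987.
Check values of n near the boundary:
  n = 155: C(155, 8) = 6876747915675; 6876747915675 < 7625597484987? YES
  n = 156: C(156, 8) = 7248464019225; 7248464019225 < 7625597484987? YES
  n = 157: C(157, 8) = 7637643295425; 7637643295425 < 7625597484987? NO
  n = 158: C(158, 8) = 8044984271181; 8044984271181 < 7625597484987? NO
  n = 159: C(159, 8) = 8471208603429; 8471208603429 < 7625597484987? NO
The largest n with C(n, 8) < 7625597484987 is n = 156 (where E[X] = 805384891025/847288609443 ≈ 0.951). Hence R_3(8) > 156, i.e. R_3(8) ≥ 157.

Largest n = 156; hence R_3(8) > 156.


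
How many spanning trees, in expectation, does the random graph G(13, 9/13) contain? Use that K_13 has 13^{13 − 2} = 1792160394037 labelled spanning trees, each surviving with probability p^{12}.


K_13 has 13^{13 − 2} = 1792160394037 labelled spanning trees.
For each such spanning tree H, let X_H = 1 if all 12 edges of H are present in G. Then P[X_H = 1] = p^{12} = (9/13)^{12} = 282429536481/23298085122481.
Summing the indicators: E[X] = Σ_H E[X_H] = 1792160394037 · p^{12} = 1792160394037 · 282429536481/23298085122481 = 282429536481/13.
Numerically: E[X] ≈ 2.173e+10.

E[X] = 1792160394037 · (9/13)^{12} = 282429536481/13 ≈ 2.173e+10.


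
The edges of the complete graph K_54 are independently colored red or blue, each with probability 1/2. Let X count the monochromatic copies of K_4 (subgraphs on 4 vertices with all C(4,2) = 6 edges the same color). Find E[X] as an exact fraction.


Let X = Σ_S X_S over the C(54, 4) = 316251 subsets S of size 4, where X_S = 1 if the K_4 on S is monochromatic.
For a fixed S, the K_4 on S has C(4, 2) = 6 edges. P[all 6 edges red] = (1/2)^6, and likewise for blue, so P[monochromatic] = 2·(1/2)^6 = 2^{1 − 6} = 1/32.
By linearity: E[X] = C(54, 4) · 2^{1 − 6} = 316251 · 1/32 = 316251/32.
Numerically: E[X] ≈ 9882.844.

E[X] = C(54,4)·2^(1−C(4,2)) = 316251/32 ≈ 9882.844.


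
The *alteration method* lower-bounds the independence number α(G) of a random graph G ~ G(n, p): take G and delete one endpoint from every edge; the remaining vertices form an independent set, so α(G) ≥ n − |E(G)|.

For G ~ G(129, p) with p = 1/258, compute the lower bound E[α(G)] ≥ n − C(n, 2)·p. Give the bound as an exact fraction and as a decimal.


E[|E(G)|] = C(129, 2)·p = 8256 · (1/258) = 32.
E[α(G)] ≥ n − E[|E(G)|] = 129 − 32 = 97.
Numerically: ≈ 97.0000.
(This is only a lower bound; the true E[α(G)] may be larger.)

E[α(G)] ≥ 97 ≈ 97.0000.


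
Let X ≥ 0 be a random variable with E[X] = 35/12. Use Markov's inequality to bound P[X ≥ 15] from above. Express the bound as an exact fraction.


μ = E[X] = 35/12, a = 15.
Markov: P[X ≥ 15] ≤ μ/a = (35/12)/15 = 7/36.
Numerically: ≈ 0.194444.
(Since a = 15 > μ = 2.916667, the bound 7/36 is < 1 and informative.)

P[X ≥ 15] ≤ 7/36 ≈ 0.194444.


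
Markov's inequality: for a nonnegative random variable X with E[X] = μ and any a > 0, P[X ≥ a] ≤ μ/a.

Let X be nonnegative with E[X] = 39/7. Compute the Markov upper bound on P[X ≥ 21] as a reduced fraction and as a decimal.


μ = E[X] = 39/7, a = 21.
Markov: P[X ≥ 21] ≤ μ/a = (39/7)/21 = 13/49.
Numerically: ≈ 0.26531.
(Since a = 21 > μ = 5.57143, the bound 13/49 is < 1 and informative.)

P[X ≥ 21] ≤ 13/49 ≈ 0.26531.


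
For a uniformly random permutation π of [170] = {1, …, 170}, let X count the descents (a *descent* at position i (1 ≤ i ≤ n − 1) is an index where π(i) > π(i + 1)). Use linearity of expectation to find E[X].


Write X = Σ X_I over i = 1, …, 169, with X_I the indicator of one descent.
There are 169 indicators.
For each fixed i, the pair (π(i), π(i+1)) is a uniformly random ordered pair of distinct values from {1, …, 170}; by symmetry P[π(i) > π(i+1)] = 1/2.
By linearity: E[X] = 169 · (1/2) = (170 − 1) · (1/2) = 169/2 ≈ 84.500.

E[X] = 169/2 = 84.500.


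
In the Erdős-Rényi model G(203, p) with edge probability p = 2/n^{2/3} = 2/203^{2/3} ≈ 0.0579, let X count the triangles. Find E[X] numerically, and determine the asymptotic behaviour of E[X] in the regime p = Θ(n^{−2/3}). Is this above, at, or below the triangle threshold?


Number of potential triangles: C(203, 3) = 1373701.
Each occurs with probability p³ ≈ (0.0579)³ ≈ 1.94132e-04.
By linearity: E[X] = C(203, 3)·p³ ≈ 1373701 · 1.94132e-04 ≈ 266.680.
Since α = 2/3 < 1, p = c/n^{2/3} ≫ 1/n is above the triangle threshold p ~ 1/n. Asymptotically E[X] ~ (c³/6)·n^{3(1−α)} = (2³/6)·n^{1} → ∞; triangles are abundant w.h.p.

E[X] ≈ 266.680; in regime p = Θ(1/n^{2/3}) E[X] diverges (above the triangle threshold p ~ 1/n).


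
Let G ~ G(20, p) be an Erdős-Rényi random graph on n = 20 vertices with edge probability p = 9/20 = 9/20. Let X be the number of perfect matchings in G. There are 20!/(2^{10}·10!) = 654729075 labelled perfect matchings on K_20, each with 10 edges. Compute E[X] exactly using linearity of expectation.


K_20 has 20!/(2^{10}·10!) = 654729075 labelled perfect matchings.
For each such perfect matching H, let X_H = 1 if all 10 edges of H are present in G. Then P[X_H = 1] = p^{10} = (9/20)^{10} = 3486784401/10240000000000.
Summing the indicators: E[X] = Σ_H E[X_H] = 654729075 · p^{10} = 654729075 · 3486784401/10240000000000 = 91315965023646363/409600000000.
Numerically: E[X] ≈ 2.2294e+05.

E[X] = 654729075 · (9/20)^{10} = 91315965023646363/409600000000 ≈ 2.2294e+05.


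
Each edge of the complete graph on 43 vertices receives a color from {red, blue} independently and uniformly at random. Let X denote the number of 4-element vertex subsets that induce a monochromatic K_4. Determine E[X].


Let X = Σ_S X_S over the C(43, 4) = 123410 subsets S of size 4, where X_S = 1 if the K_4 on S is monochromatic.
For a fixed S, the K_4 on S has C(4, 2) = 6 edges. P[all 6 edges red] = (1/2)^6, and likewise for blue, so P[monochromatic] = 2·(1/2)^6 = 2^{1 − 6} = 1/32.
Summing: E[X] = C(43, 4) · 2^{1 − 6} = 123410 · 1/32 = 61705/16.
Numerically: E[X] ≈ 3856.5625.

E[X] = C(43,4)·2^(1−C(4,2)) = 61705/16 ≈ 3856.5625.


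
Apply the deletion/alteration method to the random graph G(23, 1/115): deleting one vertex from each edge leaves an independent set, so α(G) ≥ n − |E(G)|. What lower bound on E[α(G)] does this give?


E[|E(G)|] = C(23, 2)·p = 253 · (1/115) = 11/5.
E[α(G)] ≥ n − E[|E(G)|] = 23 − 11/5 = 104/5.
Numerically: ≈ 20.800000.
(This is only a lower bound; the true E[α(G)] may be larger.)

E[α(G)] ≥ 104/5 ≈ 20.800000.


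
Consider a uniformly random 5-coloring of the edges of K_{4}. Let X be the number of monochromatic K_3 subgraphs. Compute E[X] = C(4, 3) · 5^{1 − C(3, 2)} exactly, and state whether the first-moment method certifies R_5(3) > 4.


E[X] = C(4, 3) · 5^{1 − 3} = 4 · 5^{−2} = 4/25.
As a reduced fraction: E[X] = 4/25 ≈ 0.1600.
Is E[X] < 1? YES.
Since E[X] < 1, there exists a 5-coloring of K_{4} with no monochromatic K_3; hence R_5(3) > 4.

E[X] = 4/25 ≈ 0.1600; E[X] < 1, so R_5(3) > 4.


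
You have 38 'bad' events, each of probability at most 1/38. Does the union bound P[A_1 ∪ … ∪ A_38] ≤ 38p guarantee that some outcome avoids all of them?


Union bound: P[∪_{i=1}^{38} A_i] ≤ Σ_i P[A_i] ≤ 38·p = 38·(1/38) = 1.
Numerically: 1 ≈ 1.0000000.
Is 1 < 1? NO.
Since the bound 1 is ≥ 1, the union bound is uninformative here; it does NOT by itself certify existence.

38·p = 1 ≈ 1.0000000; existence NOT certified by the union bound.


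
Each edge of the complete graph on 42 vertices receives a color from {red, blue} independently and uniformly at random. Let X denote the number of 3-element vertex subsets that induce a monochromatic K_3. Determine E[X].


Let X = Σ_S X_S over the C(42, 3) = 11480 subsets S of size 3, where X_S = 1 if the K_3 on S is monochromatic.
For a fixed S, the K_3 on S has C(3, 2) = 3 edges. P[all 3 edges red] = (1/2)^3, and likewise for blue, so P[monochromatic] = 2·(1/2)^3 = 2^{1 − 3} = 1/4.
By linearity: E[X] = C(42, 3) · 2^{1 − 3} = 11480 · 1/4 = 2870.
Numerically: E[X] ≈ 2870.000000.

E[X] = C(42,3)·2^(1−C(3,2)) = 2870 ≈ 2870.000000.


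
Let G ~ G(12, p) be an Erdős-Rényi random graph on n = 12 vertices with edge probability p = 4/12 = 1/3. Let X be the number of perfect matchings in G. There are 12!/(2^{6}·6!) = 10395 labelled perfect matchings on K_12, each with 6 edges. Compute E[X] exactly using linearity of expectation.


K_12 has 12!/(2^{6}·6!) = 10395 labelled perfect matchings.
For each such perfect matching H, let X_H = 1 if all 6 edges of H are present in G. Then P[X_H = 1] = p^{6} = (1/3)^{6} = 1/729.
By linearity: E[X] = Σ_H E[X_H] = 10395 · p^{6} = 10395 · 1/729 = 385/27.
Numerically: E[X] ≈ 14.2593.

E[X] = 10395 · (1/3)^{6} = 385/27 ≈ 14.2593.


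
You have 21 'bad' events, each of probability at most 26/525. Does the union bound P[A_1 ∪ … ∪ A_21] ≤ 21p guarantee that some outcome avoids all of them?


Union bound: P[∪_{i=1}^{21} A_i] ≤ Σ_i P[A_i] ≤ 21·p = 21·(26/525) = 26/25.
Numerically: 26/25 ≈ 1.0400.
Is 26/25 < 1? NO.
Since the bound 26/25 is ≥ 1, the union bound is uninformative here; it does NOT by itself certify existence.

21·p = 26/25 ≈ 1.0400; existence NOT certified by the union bound.


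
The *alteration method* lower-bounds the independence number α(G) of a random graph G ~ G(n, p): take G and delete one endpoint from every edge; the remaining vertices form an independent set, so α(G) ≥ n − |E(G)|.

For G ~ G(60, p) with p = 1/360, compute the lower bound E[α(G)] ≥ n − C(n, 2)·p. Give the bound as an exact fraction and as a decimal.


E[|E(G)|] = C(60, 2)·p = 1770 · (1/360) = 59/12.
E[α(G)] ≥ n − E[|E(G)|] = 60 − 59/12 = 661/12.
Numerically: ≈ 55.08333.
(This is only a lower bound; the true E[α(G)] may be larger.)

E[α(G)] ≥ 661/12 ≈ 55.08333.


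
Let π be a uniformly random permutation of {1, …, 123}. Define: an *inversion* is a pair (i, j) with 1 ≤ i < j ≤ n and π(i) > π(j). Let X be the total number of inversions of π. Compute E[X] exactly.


Write X = Σ X_I over the C(123, 2) = 7503 pairs i < j, with X_I the indicator of one inversion.
There are 7503 indicators.
For each fixed pair i < j, the values π(i) and π(j) are two distinct elements of {1, …, 123} in uniformly random order; by symmetry P[π(i) > π(j)] = 1/2.
By linearity: E[X] = 7503 · (1/2) = C(123, 2) · (1/2) = 7503/2 = 7503/2 ≈ 3751.500.

E[X] = 7503/2 = 3751.500.
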